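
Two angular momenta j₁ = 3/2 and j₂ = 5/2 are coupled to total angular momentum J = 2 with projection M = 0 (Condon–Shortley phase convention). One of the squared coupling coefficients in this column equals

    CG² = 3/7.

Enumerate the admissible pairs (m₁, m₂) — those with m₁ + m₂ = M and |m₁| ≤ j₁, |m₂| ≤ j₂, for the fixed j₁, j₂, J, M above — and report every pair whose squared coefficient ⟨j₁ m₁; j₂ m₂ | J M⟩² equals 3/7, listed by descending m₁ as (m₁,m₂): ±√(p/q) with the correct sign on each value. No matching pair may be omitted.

(3/2,-3/2): +√(3/7); (-3/2,3/2): +√(3/7)

Admissible pairs with m₁+m₂ = M = 0: (-3/2,3/2), (-1/2,1/2), (1/2,-1/2), (3/2,-3/2)
  (m₁,m₂)=(3/2,-3/2): CG² = 3/7, CG = +√(3/7)   ← matches the target
  (m₁,m₂)=(1/2,-1/2): CG² = 1/14, CG = −√(1/14)
  (m₁,m₂)=(-1/2,1/2): CG² = 1/14, CG = −√(1/14)
  (m₁,m₂)=(-3/2,3/2): CG² = 3/7, CG = +√(3/7)   ← matches the target
Pairs with CG² = 3/7: (3/2,-3/2): +√(3/7); (-3/2,3/2): +√(3/7)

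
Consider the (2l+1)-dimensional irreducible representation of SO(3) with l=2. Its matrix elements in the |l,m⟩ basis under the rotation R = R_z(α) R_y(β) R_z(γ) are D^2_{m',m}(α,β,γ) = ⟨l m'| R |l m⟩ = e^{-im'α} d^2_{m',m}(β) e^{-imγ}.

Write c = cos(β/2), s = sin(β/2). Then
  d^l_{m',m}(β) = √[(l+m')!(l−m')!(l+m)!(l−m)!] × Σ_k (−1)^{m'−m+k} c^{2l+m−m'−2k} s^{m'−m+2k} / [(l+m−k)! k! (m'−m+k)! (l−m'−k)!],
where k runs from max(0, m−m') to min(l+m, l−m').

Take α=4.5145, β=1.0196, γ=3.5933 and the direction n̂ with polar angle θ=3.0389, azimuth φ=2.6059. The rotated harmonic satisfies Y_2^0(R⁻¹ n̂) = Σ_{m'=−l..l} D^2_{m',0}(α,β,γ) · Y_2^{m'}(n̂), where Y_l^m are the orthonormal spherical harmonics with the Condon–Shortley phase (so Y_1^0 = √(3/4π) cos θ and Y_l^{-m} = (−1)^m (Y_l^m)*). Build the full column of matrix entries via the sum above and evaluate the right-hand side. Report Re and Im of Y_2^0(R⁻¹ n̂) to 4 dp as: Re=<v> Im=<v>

Re=-0.0293 Im=0.0000

Need the full column D^2_{m',0} for m'=−2..2 at α=4.5145, β=1.0196, γ=3.5933.
cos(β/2)=0.872842, sin(β/2)=0.488003
d^2_{-2,0}: single k=2 term ⇒ +0.444418;  D = -0.410063+0.171335i
d^2_{-1,0}: k∈[1..2] ⇒ +0.794886 -0.248472 = +0.546414;  D = -0.107425-0.535750i
d^2_{0,0}: k∈[0..2] ⇒ +0.580421 -0.725731 +0.056714 = -0.088597;  D = -0.088597+0.000000i
d^2_{1,0}: k∈[0..1] ⇒ -0.794886 +0.248472 = -0.546414;  D = +0.107425-0.535750i
d^2_{2,0}: single k=0 term ⇒ +0.444418;  D = -0.410063-0.171335i
Y_2^{m'}(θ=3.0389,φ=2.6059) and Σ D·Y over m':
  (-0.4101+0.1713i)·(+0.0019+0.0036i)  (-0.1074-0.5357i)·(+0.0677+0.0402i)  (-0.0886+0.0000i)·(+0.6208+0.0000i)  (+0.1074-0.5357i)·(-0.0677+0.0402i)  (-0.4101-0.1713i)·(+0.0019-0.0036i)
Y_2^0(R⁻¹ n̂) = -0.029288-0.000000i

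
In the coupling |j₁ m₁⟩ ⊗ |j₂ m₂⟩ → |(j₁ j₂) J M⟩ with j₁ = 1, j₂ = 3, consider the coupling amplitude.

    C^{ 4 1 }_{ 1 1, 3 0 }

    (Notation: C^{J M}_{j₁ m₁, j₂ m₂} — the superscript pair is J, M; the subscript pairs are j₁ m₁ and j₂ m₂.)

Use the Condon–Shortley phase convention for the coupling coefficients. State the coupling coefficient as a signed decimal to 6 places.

triangle: 0!*2!*6!/9! = 1440/362880
(j±m)!: 2!*0!*3!*3!*5!*3! = 51840
prefactor² = (2J+1)*Δ*N² = 12960/7
  k=0: +1/(0!*0!*0!*3!*2!*3!) = 1/72
Σ = 1/72  ⇒  CG² = 12960/7*(1/72)² = 5/14
CG = +√(5/14) = +0.597614

+√(5/14) = +0.597614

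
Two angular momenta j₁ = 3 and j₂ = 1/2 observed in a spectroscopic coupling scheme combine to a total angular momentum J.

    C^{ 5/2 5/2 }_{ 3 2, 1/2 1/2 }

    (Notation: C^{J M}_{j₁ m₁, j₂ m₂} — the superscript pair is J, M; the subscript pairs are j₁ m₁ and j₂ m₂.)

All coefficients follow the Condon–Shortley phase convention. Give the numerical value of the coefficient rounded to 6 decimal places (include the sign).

-0.377964

j₁+j₂−J=1  J+j₁−j₂=5  J−j₁+j₂=0  j₁+j₂+J+1=7
(j₁±m₁, j₂±m₂, J±M) = (5,1,1,0,5,0)
P² = 14400/7
sum k=1..1:
  [1] −1/120 = -1/120
S = -1/120
C² = P²·S² = 1/7 ; C = -0.377964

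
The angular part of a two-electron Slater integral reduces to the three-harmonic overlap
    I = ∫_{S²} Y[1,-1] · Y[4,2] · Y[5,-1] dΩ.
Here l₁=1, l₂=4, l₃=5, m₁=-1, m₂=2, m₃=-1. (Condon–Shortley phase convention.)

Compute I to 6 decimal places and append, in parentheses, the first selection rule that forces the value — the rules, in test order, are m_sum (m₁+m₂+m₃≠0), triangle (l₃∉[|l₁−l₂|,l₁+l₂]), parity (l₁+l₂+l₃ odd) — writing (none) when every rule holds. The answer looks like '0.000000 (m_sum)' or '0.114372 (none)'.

m-sum 0 ✓  L=10 even ✓  3≤5≤5 ✓
Π(2lᵢ+1) = 3×9×11 = 297
triangle coeff Δ(1,4,5) = 1/495
Σ_t [0,0]: t=0:+1/576 = 1/576
(3j)²=5/99 [(1 4 5; 0 0 0)], sign=-1
Σ_t [0,0]: t=0:+1/2880 = 1/2880
(3j)²=2/165 [(1 4 5; -1 2 -1)], sign=+1
⇒ 4πI² = 2/11
I = (-1)√(2/11/(4π)) = -0.12028562
No selection rule forces the value: the integral is nonzero (none).

-0.120286 (none)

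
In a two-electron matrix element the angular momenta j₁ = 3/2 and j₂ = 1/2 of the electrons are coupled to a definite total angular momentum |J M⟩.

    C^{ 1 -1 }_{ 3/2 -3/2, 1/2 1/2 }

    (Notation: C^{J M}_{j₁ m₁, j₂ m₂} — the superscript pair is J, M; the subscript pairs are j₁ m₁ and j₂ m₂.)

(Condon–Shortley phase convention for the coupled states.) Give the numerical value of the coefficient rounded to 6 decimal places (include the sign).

j₁+j₂−J=1  J+j₁−j₂=2  J−j₁+j₂=0  j₁+j₂+J+1=4
(j₁±m₁, j₂±m₂, J±M) = (0,3,1,0,0,2)
P² = 3
sum k=1..1:
  [1] −1/2 = -1/2
S = -1/2
C² = P²·S² = 3/4 ; C = -0.866025

-0.866025  (= −√(3/4))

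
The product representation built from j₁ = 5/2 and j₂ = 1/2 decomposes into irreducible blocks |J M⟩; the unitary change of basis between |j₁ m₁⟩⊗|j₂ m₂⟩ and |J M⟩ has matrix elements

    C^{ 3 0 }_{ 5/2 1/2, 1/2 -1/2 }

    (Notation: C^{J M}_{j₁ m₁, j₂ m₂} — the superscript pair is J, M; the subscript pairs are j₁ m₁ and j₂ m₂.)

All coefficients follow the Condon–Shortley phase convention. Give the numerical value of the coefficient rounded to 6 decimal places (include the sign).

+√(1/2) = +0.707107

triangle: 0!·5!·1!/7! = 120/5040
(j±m)!: 3!·2!·0!·1!·3!·3! = 432
prefactor² = (2J+1)·Δ·N² = 72
  k=0: +1/(0!·0!·2!·0!·3!·1!) = 1/12
Σ = 1/12  ⇒  CG² = 72·(1/12)² = 1/2
CG = +√(1/2) = +0.707107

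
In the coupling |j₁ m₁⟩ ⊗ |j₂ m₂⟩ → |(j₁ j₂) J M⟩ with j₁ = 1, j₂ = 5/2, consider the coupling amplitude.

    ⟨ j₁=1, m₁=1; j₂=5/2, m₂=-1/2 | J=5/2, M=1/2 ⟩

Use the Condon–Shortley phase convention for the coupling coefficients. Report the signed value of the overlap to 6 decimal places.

+√(18/35) = +0.717137

√[6·1!1!4!/7! · 2!0!2!3!3!2!] = √(288/35)
  +(−1)^0/∏(0,1,0,2,1,2)! = 1/4  (running 1/4)
⟨..|..⟩ = √(288/35)·(1/4) = +0.717137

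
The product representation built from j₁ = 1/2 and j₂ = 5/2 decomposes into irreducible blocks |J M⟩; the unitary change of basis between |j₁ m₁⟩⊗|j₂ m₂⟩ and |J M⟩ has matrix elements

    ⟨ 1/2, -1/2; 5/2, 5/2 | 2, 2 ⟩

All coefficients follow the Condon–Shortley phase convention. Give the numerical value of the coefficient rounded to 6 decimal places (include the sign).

j₁+j₂−J=1  J+j₁−j₂=0  J−j₁+j₂=4  j₁+j₂+J+1=6
(j₁±m₁, j₂±m₂, J±M) = (0,1,5,0,4,0)
P² = 480
sum k=1..1:
  [1] −1/24 = -1/24
S = -1/24
C² = P²·S² = 5/6 ; C = -0.912871

−√(5/6) ≈ -0.912871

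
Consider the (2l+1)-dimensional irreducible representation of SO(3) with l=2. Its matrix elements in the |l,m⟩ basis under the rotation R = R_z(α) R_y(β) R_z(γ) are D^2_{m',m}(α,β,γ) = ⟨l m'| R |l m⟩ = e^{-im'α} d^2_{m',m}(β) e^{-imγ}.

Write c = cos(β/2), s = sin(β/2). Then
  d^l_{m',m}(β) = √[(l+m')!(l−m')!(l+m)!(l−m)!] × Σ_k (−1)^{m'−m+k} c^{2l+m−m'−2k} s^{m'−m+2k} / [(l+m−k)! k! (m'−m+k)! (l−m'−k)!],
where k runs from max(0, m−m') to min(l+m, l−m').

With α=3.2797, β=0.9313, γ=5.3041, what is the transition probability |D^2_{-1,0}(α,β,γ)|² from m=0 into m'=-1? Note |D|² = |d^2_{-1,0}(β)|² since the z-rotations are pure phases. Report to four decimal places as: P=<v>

First d^2_{-1,0}(β=0.9313), then the phase factors e^{-i(-1)α} and e^{-i(0)γ}:
With c≡cos(β/2)=0.893530 and s≡sin(β/2)=0.449004, N=[1·6·2·2]^{1/2}=4.898979
Admissible k: 1..2 (factorial args all ≥0)
  k=1: (−1)^0·4.8990/(2)·0.8935^3·0.4490^1 = +0.784608
  k=2: (−1)^1·4.8990/(2)·0.8935^1·0.4490^3 = -0.198123
d^2_{-1,0}(0.9313) = +0.784608 -0.198123 = +0.586485
|D^2_{-1,0}|² = |d^2_{-1,0}(β)|² = (+0.586485)² = 0.343965 (the z-rotation phases have unit modulus)

P=0.3440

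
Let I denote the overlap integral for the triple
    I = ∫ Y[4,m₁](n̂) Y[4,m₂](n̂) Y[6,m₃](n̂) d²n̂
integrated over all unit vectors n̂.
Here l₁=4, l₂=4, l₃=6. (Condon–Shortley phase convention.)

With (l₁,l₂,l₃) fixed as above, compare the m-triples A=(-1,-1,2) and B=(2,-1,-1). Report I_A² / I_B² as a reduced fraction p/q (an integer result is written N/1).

Shared (l₁,l₂,l₃)=(4,4,6): N and (l;000)² cancel in I_A²/I_B².
A: Δ = 2!·6!·6!/15! = 1/1261260; Racah Σ t=0..2: t=0:+1/8640 t=1:−1/2304 t=2:+1/8640 = -7/34560; ⇒ 3j(4 4 6; -1 -1 2)² = 7/429, sgn -1
B: Δ = 2!·6!·6!/15! = 1/1261260; Racah Σ t=0..2: t=0:+1/3456 t=1:−1/5760 t=2:+1/172800 = 7/57600; ⇒ 3j(4 4 6; 2 -1 -1)² = 21/2860, sgn -1
I_A²/I_B² = (7/429)/(21/2860) = 20/9

20/9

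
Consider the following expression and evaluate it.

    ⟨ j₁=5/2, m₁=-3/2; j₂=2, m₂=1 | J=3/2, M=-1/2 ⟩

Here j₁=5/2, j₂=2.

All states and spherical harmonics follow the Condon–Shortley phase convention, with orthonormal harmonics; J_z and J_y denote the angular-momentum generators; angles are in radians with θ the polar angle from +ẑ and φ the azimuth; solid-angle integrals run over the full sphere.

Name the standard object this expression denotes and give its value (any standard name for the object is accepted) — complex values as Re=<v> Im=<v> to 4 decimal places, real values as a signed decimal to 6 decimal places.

This is a Clebsch–Gordan (vector-coupling) coefficient.
triangle: 3!·2!·1!/7! = 12/5040
(j±m)!: 1!·4!·3!·1!·1!·2! = 288
prefactor² = (2J+1)·Δ·N² = 96/35
  k=2: +1/(2!·1!·2!·1!·0!·0!) = 1/4
  k=3: −1/(3!·0!·1!·0!·1!·1!) = -1/6
Σ = 1/12  ⇒  CG² = 96/35·(1/12)² = 2/105
CG = +√(2/105) = +0.138013

Clebsch–Gordan coefficient, +√(2/105) ≈ +0.138013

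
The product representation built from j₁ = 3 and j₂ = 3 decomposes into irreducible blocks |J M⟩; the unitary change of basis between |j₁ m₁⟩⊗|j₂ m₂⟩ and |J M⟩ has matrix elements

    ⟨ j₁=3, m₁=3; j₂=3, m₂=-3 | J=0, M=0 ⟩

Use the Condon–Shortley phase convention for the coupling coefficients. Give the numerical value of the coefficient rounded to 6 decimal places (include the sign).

+0.377964  (= +√(1/7))

triangle: 6!×0!×0!/7! = 720/5040
(j±m)!: 6!×0!×0!×6!×0!×0! = 518400
prefactor² = (2J+1)×Δ×N² = 518400/7
  k=0: +1/(0!×6!×0!×0!×0!×0!) = 1/720
Σ = 1/720  ⇒  CG² = 518400/7×(1/720)² = 1/7
CG = +√(1/7) = +0.377964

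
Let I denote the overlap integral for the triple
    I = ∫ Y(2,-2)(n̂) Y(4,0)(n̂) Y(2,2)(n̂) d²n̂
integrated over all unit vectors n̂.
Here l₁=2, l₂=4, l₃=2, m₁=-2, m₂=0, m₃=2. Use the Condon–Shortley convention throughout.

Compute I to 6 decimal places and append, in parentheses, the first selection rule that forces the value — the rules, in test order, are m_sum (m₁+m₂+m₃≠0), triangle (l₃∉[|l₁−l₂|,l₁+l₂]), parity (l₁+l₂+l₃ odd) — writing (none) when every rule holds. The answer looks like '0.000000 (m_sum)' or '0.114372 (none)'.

Checks pass: Σm=0; 8 even; l₃=2∈[2,6].
(2·2+1)(2·4+1)(2·2+1) = 225
Δ: 4! 0! 4! / 9! → 1/630
sum: t=2:+1/16 = 1/16
3j²(2 4 2; 0 0 0) = Δ·Π!·Σ² = 2/35  (sign +1)
sum: t=4:+1/576 = 1/576
3j²(2 4 2; -2 0 2) = Δ·Π!·Σ² = 1/630  (sign +1)
combine: 4πI² = 225·2/35·1/630 = 1/49
take √, sign +1: I = 0.04029926
No selection rule forces the value: the integral is nonzero (none).

0.040299 (none)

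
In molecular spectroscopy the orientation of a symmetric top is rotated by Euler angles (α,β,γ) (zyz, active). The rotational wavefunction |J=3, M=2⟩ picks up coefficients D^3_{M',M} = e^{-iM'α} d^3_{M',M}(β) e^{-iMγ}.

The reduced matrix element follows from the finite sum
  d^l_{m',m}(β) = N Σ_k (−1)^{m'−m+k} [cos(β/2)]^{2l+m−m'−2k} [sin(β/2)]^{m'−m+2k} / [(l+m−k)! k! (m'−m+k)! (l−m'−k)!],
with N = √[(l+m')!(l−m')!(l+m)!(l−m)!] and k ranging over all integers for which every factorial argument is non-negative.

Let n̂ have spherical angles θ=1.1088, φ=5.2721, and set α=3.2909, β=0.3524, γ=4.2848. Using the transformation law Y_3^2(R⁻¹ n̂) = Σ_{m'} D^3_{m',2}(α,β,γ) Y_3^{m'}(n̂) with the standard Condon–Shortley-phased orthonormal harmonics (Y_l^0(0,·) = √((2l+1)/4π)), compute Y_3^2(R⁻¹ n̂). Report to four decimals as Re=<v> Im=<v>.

Need the full column D^3_{m',2} for m'=−3..3 at α=3.2909, β=0.3524, γ=4.2848.
cos(β/2)=0.984517, sin(β/2)=0.175290
d^3_{-3,2}: single k=5 term ⇒ +0.000399;  D = +0.000106+0.000385i
d^3_{-2,2}: k∈[4..5] ⇒ +0.004576 -0.000029 = +0.004547;  D = -0.001841-0.004157i
d^3_{-1,2}: k∈[3..4] ⇒ +0.032506 -0.000515 = +0.031991;  D = +0.017164+0.026997i
d^3_{0,2}: k∈[2..3] ⇒ +0.158112 -0.005012 = +0.153100;  D = -0.100447-0.115543i
d^3_{1,2}: k∈[1..2] ⇒ +0.512711 -0.032506 = +0.480204;  D = +0.365458+0.311507i
d^3_{2,2}: k∈[0..1] ⇒ +0.910624 -0.144336 = +0.766288;  D = -0.650636-0.404808i
d^3_{3,2}: single k=0 term ⇒ -0.397144;  D = -0.364662-0.157305i
Y_3^{m'}(θ=1.1088,φ=5.2721) and Σ D·Y over m':
  (+0.0001+0.0004i)·(-0.2975+0.0324i)  (-0.0018-0.0042i)·(-0.1592+0.3285i)  (+0.0172+0.0270i)·(-0.0010-0.0016i)  (-0.1004-0.1155i)·(-0.3338+0.0000i)  (+0.3655+0.3115i)·(+0.0010-0.0016i)  (-0.6506-0.4048i)·(-0.1592-0.3285i)  (-0.3647-0.1573i)·(+0.2975+0.0324i)
Y_3^2(R⁻¹ n̂) = -0.096733+0.257750i

Re=-0.0967 Im=0.2577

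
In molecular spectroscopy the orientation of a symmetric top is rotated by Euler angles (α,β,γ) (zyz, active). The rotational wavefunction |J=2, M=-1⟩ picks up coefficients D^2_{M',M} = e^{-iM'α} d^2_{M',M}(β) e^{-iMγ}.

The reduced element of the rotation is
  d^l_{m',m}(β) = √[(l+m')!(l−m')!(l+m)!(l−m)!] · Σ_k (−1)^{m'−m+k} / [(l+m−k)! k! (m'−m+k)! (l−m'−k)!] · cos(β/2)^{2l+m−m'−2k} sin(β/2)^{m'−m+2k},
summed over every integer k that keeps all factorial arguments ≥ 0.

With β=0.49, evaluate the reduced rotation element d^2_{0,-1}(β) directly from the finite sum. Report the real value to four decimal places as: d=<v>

d=-0.5086

d^2_{0,-1}(β=0.4900) via the finite sum:
With c≡cos(β/2)=0.970137 and s≡sin(β/2)=0.242556, N=[2·2·1·6]^{1/2}=4.898979
k∈{0,1} keeps every argument non-negative
  k=0: (−1)^1·4.8990/(2)·0.9701^3·0.2426^1 = -0.542485
  k=1: (−1)^2·4.8990/(2)·0.9701^1·0.2426^3 = +0.033911
d^2_{0,-1}(0.4900) = -0.542485 +0.033911 = -0.508574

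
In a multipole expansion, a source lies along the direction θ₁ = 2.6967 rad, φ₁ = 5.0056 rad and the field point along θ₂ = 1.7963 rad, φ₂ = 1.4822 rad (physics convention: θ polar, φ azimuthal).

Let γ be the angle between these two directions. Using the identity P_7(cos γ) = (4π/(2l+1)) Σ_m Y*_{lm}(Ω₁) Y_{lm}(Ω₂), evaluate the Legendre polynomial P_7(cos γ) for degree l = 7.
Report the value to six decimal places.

Summing Y*_{l m}(θ₁,φ₁)·Y_{l m}(θ₂,φ₂) over m ∈ [−7, 7]; prefactor 4π/(2·7+1) = 0.837758:
  m=-7: (-0.00121 - 0.00063j) × (-0.24286 + 0.34006j) = 0.00051 - 0.00026j  (running Σ = 0.00051 - 0.00026j)
  m=-6: (-0.00201 + 0.01054j) × (0.30919 + 0.18181j) = -0.00254 + 0.00289j  (running Σ = -0.00203 + 0.00264j)
  m=-5: (0.05168 - 0.00543j) × (-0.04843 + 0.10208j) = -0.00195 + 0.00554j  (running Σ = -0.00398 + 0.00817j)
  m=-4: (-0.06686 - 0.15904j) × (0.32640 + 0.12077j) = -0.00261 - 0.05998j  (running Σ = -0.00659 - 0.05181j)
  m=-3: (-0.30004 + 0.24822j) × (-0.00155 + 0.00571j) = -0.00095 - 0.00210j  (running Σ = -0.00754 - 0.05391j)
  m=-2: (0.44245 + 0.29396j) × (0.32250 + 0.05775j) = 0.12571 + 0.12035j  (running Σ = 0.11817 + 0.06644j)
  m=-1: (0.06699 - 0.22188j) × (0.00312 - 0.03508j) = -0.00758 - 0.00304j  (running Σ = 0.11060 + 0.06340j)
  m=0: (0.39171 + 0.00000j) × (0.31956 + 0.00000j) = 0.12518 + 0.00000j  (running Σ = 0.23577 + 0.06340j)
  m=1: (-0.06699 - 0.22188j) × (-0.00312 - 0.03508j) = -0.00758 + 0.00304j  (running Σ = 0.22820 + 0.06644j)
  m=2: (0.44245 - 0.29396j) × (0.32250 - 0.05775j) = 0.12571 - 0.12035j  (running Σ = 0.35391 - 0.05391j)
  m=3: (0.30004 + 0.24822j) × (0.00155 + 0.00571j) = -0.00095 + 0.00210j  (running Σ = 0.35296 - 0.05181j)
  m=4: (-0.06686 + 0.15904j) × (0.32640 - 0.12077j) = -0.00261 + 0.05998j  (running Σ = 0.35034 + 0.00817j)
  m=5: (-0.05168 - 0.00543j) × (0.04843 + 0.10208j) = -0.00195 - 0.00554j  (running Σ = 0.34840 + 0.00264j)
  m=6: (-0.00201 - 0.01054j) × (0.30919 - 0.18181j) = -0.00254 - 0.00289j  (running Σ = 0.34586 - 0.00026j)
  m=7: (0.00121 - 0.00063j) × (0.24286 + 0.34006j) = 0.00051 + 0.00026j  (running Σ = 0.34637 + 0.00000j)
Σ over m = 0.34637 + 0.00000j; ×(4π/15) → 0.29017 + 0.00000j. Real part: 0.290173

0.290173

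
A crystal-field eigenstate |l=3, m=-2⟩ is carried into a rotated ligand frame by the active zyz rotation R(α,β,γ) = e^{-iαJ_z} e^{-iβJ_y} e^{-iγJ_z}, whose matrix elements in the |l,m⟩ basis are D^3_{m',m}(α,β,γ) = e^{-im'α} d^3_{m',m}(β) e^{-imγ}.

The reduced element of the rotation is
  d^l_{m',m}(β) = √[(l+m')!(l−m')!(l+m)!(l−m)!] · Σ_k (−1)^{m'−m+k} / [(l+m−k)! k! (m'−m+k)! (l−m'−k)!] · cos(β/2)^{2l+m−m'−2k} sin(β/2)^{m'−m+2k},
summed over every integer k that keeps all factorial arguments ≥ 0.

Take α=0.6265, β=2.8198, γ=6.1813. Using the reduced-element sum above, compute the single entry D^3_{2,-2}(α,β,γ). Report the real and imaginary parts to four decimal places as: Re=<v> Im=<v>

Split into d^3_{2,-2}(β=2.8198) × two z-phases.
c=cos(2.819800/2)=0.160203, s=sin(2.819800/2)=0.987084; N=√[120·1·1·120]=120.000000
Admissible k: 0..1 (factorial args all ≥0)
  k=0: (−1)^4·120.0000/(24)·0.1602^2·0.9871^4 = +0.121823
  k=1: (−1)^5·120.0000/(120)·0.1602^0·0.9871^6 = -0.924964
d^3_{2,-2}(2.8198) = +0.121823 -0.924964 = -0.803142
D = (+0.312474-0.949926i)·(-0.803142)·(+0.979311-0.202363i) = -0.091380+0.797926i

Re=-0.0914 Im=0.7979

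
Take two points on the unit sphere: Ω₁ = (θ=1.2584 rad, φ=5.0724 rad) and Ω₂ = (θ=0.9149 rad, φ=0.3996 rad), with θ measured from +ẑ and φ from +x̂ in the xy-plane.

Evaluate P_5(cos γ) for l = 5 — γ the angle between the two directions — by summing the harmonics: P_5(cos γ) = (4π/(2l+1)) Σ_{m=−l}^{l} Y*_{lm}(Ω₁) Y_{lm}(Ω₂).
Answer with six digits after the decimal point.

0.262001

Expand P_5 via completeness: Σ_{m} conj(Y_{5,m}) at Ω₁ times Y_{5,m} at Ω₂ —
  m=-5: Y*=+0.352695+0.082305i  Y=-0.060115-0.132052i  product -0.010334-0.051522i
  m=-4: Y*=+0.048227+0.366737i  Y=-0.009745-0.352951i  product +0.128970-0.020596i
  m=-3: Y*=+0.039406-0.021058i  Y=+0.146920-0.376563i  product -0.002140-0.017933i
  m=-2: Y*=+0.254114+0.222885i  Y=+0.052427-0.053894i  product +0.025335-0.002010i
  m=-1: Y*=-0.014499+0.038519i  Y=-0.304450+0.128576i  product -0.000538-0.013591i
  m=+0: Y*=+0.321696-0.000000i  Y=-0.165505+0.000000i  product -0.053242+0.000000i
  m=+1: Y*=+0.014499+0.038519i  Y=+0.304450+0.128576i  product -0.000538+0.013591i
  m=+2: Y*=+0.254114-0.222885i  Y=+0.052427+0.053894i  product +0.025335+0.002010i
  m=+3: Y*=-0.039406-0.021058i  Y=-0.146920-0.376563i  product -0.002140+0.017933i
  m=+4: Y*=+0.048227-0.366737i  Y=-0.009745+0.352951i  product +0.128970+0.020596i
  m=+5: Y*=-0.352695+0.082305i  Y=+0.060115-0.132052i  product -0.010334+0.051522i
Total Σ_m = +0.229343+0.000000i. Multiply by 1.142397: +0.262001+0.000000i. P_5(cos γ) = 0.262001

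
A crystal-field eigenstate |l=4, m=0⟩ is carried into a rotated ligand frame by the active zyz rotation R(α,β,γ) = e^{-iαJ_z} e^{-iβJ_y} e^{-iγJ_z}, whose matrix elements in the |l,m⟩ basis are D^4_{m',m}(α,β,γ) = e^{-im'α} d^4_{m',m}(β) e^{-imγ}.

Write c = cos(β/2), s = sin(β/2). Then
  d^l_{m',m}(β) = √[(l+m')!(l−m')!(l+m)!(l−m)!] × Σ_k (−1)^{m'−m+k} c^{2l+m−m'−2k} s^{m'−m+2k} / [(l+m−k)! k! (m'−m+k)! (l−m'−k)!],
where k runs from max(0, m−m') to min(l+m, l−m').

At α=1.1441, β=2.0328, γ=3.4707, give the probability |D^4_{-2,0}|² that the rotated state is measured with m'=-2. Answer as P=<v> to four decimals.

P=0.0153

Split into d^4_{-2,0}(β=2.0328) × two z-phases.
Half-angle: c=0.526430, s=0.850218. N=√(2·720·24·24)=910.735966
k: max(0,(0)−(-2))=2 … min(4+(0),4−(-2))=4
  k=2: (−1)^0·910.7360/(96)·0.5264^6·0.8502^2 = +0.145958
  k=3: (−1)^1·910.7360/(36)·0.5264^4·0.8502^4 = -1.015255
  k=4: (−1)^2·910.7360/(96)·0.5264^2·0.8502^6 = +0.993083
d^4_{-2,0}(2.0328) = +0.145958 -1.015255 +0.993083 = +0.123786
|D^4_{-2,0}|² = |d^4_{-2,0}(β)|² = (+0.123786)² = 0.015323 (the z-rotation phases have unit modulus)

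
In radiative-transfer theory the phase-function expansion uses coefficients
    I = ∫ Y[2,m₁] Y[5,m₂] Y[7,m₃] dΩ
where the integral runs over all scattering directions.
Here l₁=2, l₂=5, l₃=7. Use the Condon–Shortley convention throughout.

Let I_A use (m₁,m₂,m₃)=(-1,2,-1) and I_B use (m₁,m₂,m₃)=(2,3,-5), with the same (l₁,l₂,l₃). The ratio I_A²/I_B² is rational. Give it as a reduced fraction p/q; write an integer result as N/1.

32/99

l's match ⇒ only the (l;m) 3-j factors differ between A and B.
A: triangle coeff Δ(2,5,7) = 1/15015; Σ_t [0,0]: t=0:+1/181440 = 1/181440; (3j)²=32/3003 [(2 5 7; -1 2 -1)], sign=+1
B: triangle coeff Δ(2,5,7) = 1/15015; Σ_t [0,0]: t=0:+1/1935360 = 1/1935360; (3j)²=3/91 [(2 5 7; 2 3 -5)], sign=+1
I_A²/I_B² = (32/3003)/(3/91) = 32/99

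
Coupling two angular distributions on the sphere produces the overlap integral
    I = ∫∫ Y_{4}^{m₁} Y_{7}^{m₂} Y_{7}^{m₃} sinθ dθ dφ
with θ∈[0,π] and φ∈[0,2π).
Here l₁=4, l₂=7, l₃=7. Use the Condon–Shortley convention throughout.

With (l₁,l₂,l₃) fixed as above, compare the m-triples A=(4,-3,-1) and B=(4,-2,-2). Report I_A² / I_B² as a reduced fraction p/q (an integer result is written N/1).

Shared (l₁,l₂,l₃)=(4,7,7): N and (l;000)² cancel in I_A²/I_B².
A: Δ = 4!·4!·10!/19! = 1/58198140; Racah Σ t=0..0: t=0:+1/9953280 = 1/9953280; ⇒ 3j(4 7 7; 4 -3 -1)² = 2450/138567, sgn +1
B: Δ = 4!·4!·10!/19! = 1/58198140; Racah Σ t=0..0: t=0:+1/8294400 = 1/8294400; ⇒ 3j(4 7 7; 4 -2 -2)² = 882/46189, sgn -1
I_A²/I_B² = (2450/138567)/(882/46189) = 25/27

25/27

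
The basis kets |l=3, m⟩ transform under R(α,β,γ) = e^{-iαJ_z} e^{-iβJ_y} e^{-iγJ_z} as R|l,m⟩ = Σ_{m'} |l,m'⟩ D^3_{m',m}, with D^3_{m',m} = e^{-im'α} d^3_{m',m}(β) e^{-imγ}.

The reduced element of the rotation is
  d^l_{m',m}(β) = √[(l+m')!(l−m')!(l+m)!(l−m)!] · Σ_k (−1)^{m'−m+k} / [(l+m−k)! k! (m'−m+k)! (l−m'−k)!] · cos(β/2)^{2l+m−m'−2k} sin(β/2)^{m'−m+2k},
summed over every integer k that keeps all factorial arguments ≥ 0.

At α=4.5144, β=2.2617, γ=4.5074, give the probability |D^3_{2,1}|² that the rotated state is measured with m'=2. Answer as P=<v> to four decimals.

P=0.1035

D^3_{2,1}(4.5144,2.2617,4.5074) = e^{-i·2·4.5144}·d^3_{2,1}(2.2617)·e^{-i·1·4.5074}. Compute d first:
With c≡cos(β/2)=0.425891 and s≡sin(β/2)=0.904775, N=[120·1·24·2]^{1/2}=75.894664
k: max(0,(1)−(2))=0 … min(3+(1),3−(2))=1
  k=0: (−1)^1·75.8947/(24)·0.4259^5·0.9048^1 = -0.040090
  k=1: (−1)^2·75.8947/(12)·0.4259^3·0.9048^3 = +0.361865
d^3_{2,1}(2.2617) = -0.040090 +0.361865 = +0.321775
|D^3_{2,1}|² = |d^3_{2,1}(β)|² = (+0.321775)² = 0.103539 (the z-rotation phases have unit modulus)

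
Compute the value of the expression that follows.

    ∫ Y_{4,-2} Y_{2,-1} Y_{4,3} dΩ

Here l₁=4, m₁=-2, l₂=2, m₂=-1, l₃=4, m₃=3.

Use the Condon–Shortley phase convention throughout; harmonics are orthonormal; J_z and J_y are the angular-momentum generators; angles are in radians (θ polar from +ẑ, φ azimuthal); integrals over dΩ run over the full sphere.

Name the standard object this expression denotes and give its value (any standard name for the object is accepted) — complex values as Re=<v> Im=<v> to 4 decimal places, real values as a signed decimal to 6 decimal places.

Gaunt coefficient, -0.187702

This is a Gaunt coefficient — the integral of a triple product of spherical harmonics over the sphere.
m-sum 0 ✓  L=10 even ✓  2≤4≤6 ✓
Π(2lᵢ+1) = 9×5×9 = 405
triangle coeff Δ(4,2,4) = 1/13860
Σ_t [0,2]: t=0:+1/192 t=1:−1/36 t=2:+1/192 = -5/288
(3j)²=20/693 [(4 2 4; 0 0 0)], sign=-1
Σ_t [0,1]: t=0:+1/1440 t=1:−1/240 = -1/288
(3j)²=5/132 [(4 2 4; -2 -1 3)], sign=+1
⇒ 4πI² = 375/847
I = (-1)√(375/847/(4π)) = -0.18770204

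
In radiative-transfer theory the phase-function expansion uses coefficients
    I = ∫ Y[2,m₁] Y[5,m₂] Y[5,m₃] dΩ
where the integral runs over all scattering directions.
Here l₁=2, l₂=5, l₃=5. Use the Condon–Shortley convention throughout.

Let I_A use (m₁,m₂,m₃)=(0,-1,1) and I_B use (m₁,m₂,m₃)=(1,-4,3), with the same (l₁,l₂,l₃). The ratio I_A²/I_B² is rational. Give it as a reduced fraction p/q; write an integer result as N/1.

27/49

l's match ⇒ only the (l;m) 3-j factors differ between A and B.
A: triangle coeff Δ(2,5,5) = 1/38610; Σ_t [0,2]: t=0:+1/2304 t=1:−1/720 t=2:+1/5760 = -1/1280; (3j)²=27/1430 [(2 5 5; 0 -1 1)], sign=-1
B: triangle coeff Δ(2,5,5) = 1/38610; Σ_t [0,1]: t=0:+1/10080 t=1:−1/80640 = 1/11520; (3j)²=49/1430 [(2 5 5; 1 -4 3)], sign=+1
I_A²/I_B² = (27/1430)/(49/1430) = 27/49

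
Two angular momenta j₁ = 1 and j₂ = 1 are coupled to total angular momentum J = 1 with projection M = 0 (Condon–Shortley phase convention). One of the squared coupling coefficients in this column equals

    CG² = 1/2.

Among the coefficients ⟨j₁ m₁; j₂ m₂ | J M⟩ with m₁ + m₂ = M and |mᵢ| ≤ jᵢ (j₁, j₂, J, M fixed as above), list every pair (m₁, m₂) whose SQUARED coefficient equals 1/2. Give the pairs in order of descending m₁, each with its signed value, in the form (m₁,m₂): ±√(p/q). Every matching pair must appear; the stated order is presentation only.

(1,-1): +√(1/2); (-1,1): −√(1/2)

Admissible pairs with m₁+m₂ = M = 0: (-1,1), (0,0), (1,-1)
  (m₁,m₂)=(1,-1): CG² = 1/2, CG = +√(1/2)   ← matches the target
  (m₁,m₂)=(0,0): CG² = 0/1, CG = 0
  (m₁,m₂)=(-1,1): CG² = 1/2, CG = −√(1/2)   ← matches the target
Pairs with CG² = 1/2: (1,-1): +√(1/2); (-1,1): −√(1/2)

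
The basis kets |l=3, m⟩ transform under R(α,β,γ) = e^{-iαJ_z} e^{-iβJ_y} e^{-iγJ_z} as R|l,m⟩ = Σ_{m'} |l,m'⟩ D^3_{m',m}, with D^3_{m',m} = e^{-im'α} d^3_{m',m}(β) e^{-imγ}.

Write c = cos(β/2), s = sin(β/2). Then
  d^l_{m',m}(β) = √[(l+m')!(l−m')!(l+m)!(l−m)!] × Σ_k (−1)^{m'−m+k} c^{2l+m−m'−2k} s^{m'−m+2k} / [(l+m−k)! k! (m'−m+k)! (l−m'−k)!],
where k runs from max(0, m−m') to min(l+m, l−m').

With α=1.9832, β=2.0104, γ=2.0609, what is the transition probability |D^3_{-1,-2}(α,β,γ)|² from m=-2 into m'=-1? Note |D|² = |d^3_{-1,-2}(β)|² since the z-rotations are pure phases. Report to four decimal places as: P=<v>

D^3_{-1,-2}(1.9832,2.0104,2.0609) = e^{-i·-1·1.9832}·d^3_{-1,-2}(2.0104)·e^{-i·-2·2.0609}. Compute d first:
c=cos(2.010400/2)=0.535919, s=sin(2.010400/2)=0.844269; N=√[2·24·1·120]=75.894664
k∈{0,1} keeps every argument non-negative
  k=0: (−1)^1·75.8947/(24)·0.5359^5·0.8443^1 = -0.118026
  k=1: (−1)^2·75.8947/(12)·0.5359^3·0.8443^3 = +0.585829
d^3_{-1,-2}(2.0104) = -0.118026 +0.585829 = +0.467803
|D^3_{-1,-2}|² = |d^3_{-1,-2}(β)|² = (+0.467803)² = 0.218840 (the z-rotation phases have unit modulus)

P=0.2188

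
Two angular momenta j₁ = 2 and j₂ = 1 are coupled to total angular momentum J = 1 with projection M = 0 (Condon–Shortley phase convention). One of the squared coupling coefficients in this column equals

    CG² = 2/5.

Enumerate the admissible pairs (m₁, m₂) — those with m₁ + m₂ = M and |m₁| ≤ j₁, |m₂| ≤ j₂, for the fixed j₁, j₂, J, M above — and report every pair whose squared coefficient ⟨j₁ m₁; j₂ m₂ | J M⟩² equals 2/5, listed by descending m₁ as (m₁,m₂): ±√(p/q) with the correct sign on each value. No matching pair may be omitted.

(0,0): −√(2/5)

Admissible pairs with m₁+m₂ = M = 0: (-1,1), (0,0), (1,-1)
  (m₁,m₂)=(1,-1): CG² = 3/10, CG = +√(3/10)
  (m₁,m₂)=(0,0): CG² = 2/5, CG = −√(2/5)   ← matches the target
  (m₁,m₂)=(-1,1): CG² = 3/10, CG = +√(3/10)
Pairs with CG² = 2/5: (0,0): −√(2/5)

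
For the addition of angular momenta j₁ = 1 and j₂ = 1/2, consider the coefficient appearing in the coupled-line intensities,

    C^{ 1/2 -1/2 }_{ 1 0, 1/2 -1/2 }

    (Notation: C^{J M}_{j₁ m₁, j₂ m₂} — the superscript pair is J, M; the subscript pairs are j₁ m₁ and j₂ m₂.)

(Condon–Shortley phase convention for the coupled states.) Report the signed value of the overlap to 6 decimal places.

+0.577350  (= +√(1/3))

triangle: 1!·1!·0!/3! = 1/6
(j±m)!: 1!·1!·0!·1!·0!·1! = 1
prefactor² = (2J+1)·Δ·N² = 1/3
  k=0: +1/(0!·1!·1!·0!·0!·0!) = 1
Σ = 1  ⇒  CG² = 1/3·1² = 1/3
CG = +√(1/3) = +0.577350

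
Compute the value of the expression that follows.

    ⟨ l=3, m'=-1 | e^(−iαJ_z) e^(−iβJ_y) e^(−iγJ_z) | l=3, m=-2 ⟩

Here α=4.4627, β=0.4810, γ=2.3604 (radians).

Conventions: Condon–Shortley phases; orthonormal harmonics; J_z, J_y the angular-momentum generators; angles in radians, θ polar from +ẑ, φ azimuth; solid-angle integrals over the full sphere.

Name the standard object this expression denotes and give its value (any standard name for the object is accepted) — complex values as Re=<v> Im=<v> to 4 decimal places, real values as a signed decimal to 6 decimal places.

Wigner D-matrix element, Re=0.5560 Im=-0.1368

This is a Wigner D-matrix element — the rotation-matrix element ⟨l m'| R(α,β,γ) |l m⟩ in the angular-momentum basis.
D^3_{-1,-2}(4.4627,0.4810,2.3604) = e^{-i·-1·4.4627}·d^3_{-1,-2}(0.4810)·e^{-i·-2·2.3604}. Compute d first:
c=cos(0.481000/2)=0.971219, s=sin(0.481000/2)=0.238188; N=√[2·24·1·120]=75.894664
Admissible k: 0..1 (factorial args all ≥0)
  k=0: (−1)^1·75.8947/(24)·0.9712^5·0.2382^1 = -0.650888
  k=1: (−1)^2·75.8947/(12)·0.9712^3·0.2382^3 = +0.078297
d^3_{-1,-2}(0.4810) = -0.650888 +0.078297 = -0.572591
D = (-0.247103-0.968989i)·(-0.572591)·(+0.008411-0.999965i) = +0.556005-0.136817i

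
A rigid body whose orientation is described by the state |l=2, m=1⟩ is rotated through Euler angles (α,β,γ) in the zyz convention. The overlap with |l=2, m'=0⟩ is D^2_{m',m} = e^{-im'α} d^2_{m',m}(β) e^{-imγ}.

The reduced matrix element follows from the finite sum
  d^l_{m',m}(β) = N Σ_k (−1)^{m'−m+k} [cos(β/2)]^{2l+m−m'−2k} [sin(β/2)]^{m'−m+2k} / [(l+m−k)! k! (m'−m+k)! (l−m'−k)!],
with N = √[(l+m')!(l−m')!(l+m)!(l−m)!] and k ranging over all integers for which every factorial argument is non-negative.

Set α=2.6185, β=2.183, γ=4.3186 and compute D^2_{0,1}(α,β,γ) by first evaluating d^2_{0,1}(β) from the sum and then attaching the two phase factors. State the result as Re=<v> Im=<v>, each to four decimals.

Split into d^2_{0,1}(β=2.1830) × two z-phases.
c=cos(2.183000/2)=0.461155, s=sin(2.183000/2)=0.887320; N=√[2·2·6·1]=4.898979
The bounds max(0,m−m')=1 and min(l+m,l−m')=2 give 2 terms
  k=1: (−1)^0·4.8990/(2)·0.4612^3·0.8873^1 = +0.213155
  k=2: (−1)^1·4.8990/(2)·0.4612^1·0.8873^3 = -0.789156
d^2_{0,1}(2.1830) = +0.213155 -0.789156 = -0.576000
Phases: e^{-i·(0)·2.6185}=+1.000000+0.000000i, e^{-i·(1)·4.3186}=-0.383690+0.923462i ⇒ D=+0.221006-0.531914i

Re=0.2210 Im=-0.5319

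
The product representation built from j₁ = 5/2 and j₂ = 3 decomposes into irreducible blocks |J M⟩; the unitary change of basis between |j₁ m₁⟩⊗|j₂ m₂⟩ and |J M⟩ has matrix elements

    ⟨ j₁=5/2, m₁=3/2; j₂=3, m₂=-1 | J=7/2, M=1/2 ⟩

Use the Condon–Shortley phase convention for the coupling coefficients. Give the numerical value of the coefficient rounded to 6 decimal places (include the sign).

√[8·2!3!4!/10! · 4!1!2!4!4!3!] = √(18432/175)
  +(−1)^0/∏(0,2,1,2,2,2)! = 1/16  (running 1/16)
  +(−1)^1/∏(1,1,0,1,3,3)! = -1/36  (running 5/144)
⟨..|..⟩ = √(18432/175)·(5/144) = +0.356348

+√(8/63) = +0.356348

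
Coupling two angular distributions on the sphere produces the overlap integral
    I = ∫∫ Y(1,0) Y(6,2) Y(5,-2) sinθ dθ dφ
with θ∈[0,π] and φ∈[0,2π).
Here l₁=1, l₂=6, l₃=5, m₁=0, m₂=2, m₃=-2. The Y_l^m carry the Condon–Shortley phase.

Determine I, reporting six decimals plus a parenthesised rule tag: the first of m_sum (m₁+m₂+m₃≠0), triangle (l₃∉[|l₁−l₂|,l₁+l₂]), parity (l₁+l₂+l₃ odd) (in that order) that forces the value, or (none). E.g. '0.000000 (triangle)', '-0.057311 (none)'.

Checks pass: Σm=0; 12 even; l₃=5∈[5,7].
(2·1+1)(2·6+1)(2·5+1) = 429
Δ: 2! 0! 10! / 13! → 1/858
sum: t=1:−1/14400 = -1/14400
3j²(1 6 5; 0 0 0) = Δ·Π!·Σ² = 6/143  (sign +1)
sum: t=1:−1/30240 = -1/30240
3j²(1 6 5; 0 2 -2) = Δ·Π!·Σ² = 16/429  (sign +1)
combine: 4πI² = 429·6/143·16/429 = 96/143
take √, sign +1: I = 0.23113338
No selection rule forces the value: the integral is nonzero (none).

0.231133 (none)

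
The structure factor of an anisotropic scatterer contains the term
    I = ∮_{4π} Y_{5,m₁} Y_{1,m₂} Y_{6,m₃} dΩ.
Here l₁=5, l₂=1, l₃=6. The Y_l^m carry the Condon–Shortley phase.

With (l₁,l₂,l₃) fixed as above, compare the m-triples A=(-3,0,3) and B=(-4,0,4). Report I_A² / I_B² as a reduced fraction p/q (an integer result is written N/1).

27/20

l's match ⇒ only the (l;m) 3-j factors differ between A and B.
A: triangle coeff Δ(5,1,6) = 1/858; Σ_t [0,0]: t=0:+1/80640 = 1/80640; (3j)²=9/286 [(5 1 6; -3 0 3)], sign=-1
B: triangle coeff Δ(5,1,6) = 1/858; Σ_t [0,0]: t=0:+1/362880 = 1/362880; (3j)²=10/429 [(5 1 6; -4 0 4)], sign=+1
I_A²/I_B² = (9/286)/(10/429) = 27/20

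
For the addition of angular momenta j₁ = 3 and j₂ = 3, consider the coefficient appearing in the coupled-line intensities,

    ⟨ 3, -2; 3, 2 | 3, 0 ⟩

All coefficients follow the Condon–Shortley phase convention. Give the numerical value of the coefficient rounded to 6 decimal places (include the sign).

−√(1/6) ≈ -0.408248

√[7·3!3!3!/10! · 1!5!5!1!3!3!] = √(216)
  +(−1)^2/∏(2,1,3,3,0,0)! = 1/72  (running 1/72)
  +(−1)^3/∏(3,0,2,2,1,1)! = -1/24  (running -1/36)
⟨..|..⟩ = √(216)·(-1/36) = -0.408248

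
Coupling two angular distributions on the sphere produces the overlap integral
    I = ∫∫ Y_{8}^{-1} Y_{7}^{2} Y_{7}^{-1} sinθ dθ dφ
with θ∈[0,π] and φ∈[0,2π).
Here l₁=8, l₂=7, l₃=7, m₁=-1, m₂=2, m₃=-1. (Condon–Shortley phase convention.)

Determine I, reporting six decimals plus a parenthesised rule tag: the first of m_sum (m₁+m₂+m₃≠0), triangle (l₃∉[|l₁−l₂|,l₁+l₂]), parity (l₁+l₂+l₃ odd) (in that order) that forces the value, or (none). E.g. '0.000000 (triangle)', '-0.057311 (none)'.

0.104298 (none)

Checks pass: Σm=0; 22 even; l₃=7∈[1,15].
(2·8+1)(2·7+1)(2·7+1) = 3825
Δ: 8! 8! 6! / 23! → 1/22086194130
sum: t=1:−1/18289152000 t=2:+1/248832000 t=3:−1/24883200 t=4:+1/11943936 t=5:−1/24883200 t=6:+1/248832000 t=7:−1/18289152000 = 11/975421440
3j²(8 7 7; 0 0 0) = Δ·Π!·Σ² = 1750/289731  (sign -1)
sum: t=3:−1/746496000 t=4:+1/49766400 t=5:−1/19906560 t=6:+1/37324800 t=7:−1/348364800 t=8:+1/24385536000 = -11/1463132160
3j²(8 7 7; -1 2 -1) = Δ·Π!·Σ² = 4000/676039  (sign -1)
combine: 4πI² = 3825·1750/289731·4000/676039 = 75000000/548653937
take √, sign +1: I = 0.10429811
No selection rule forces the value: the integral is nonzero (none).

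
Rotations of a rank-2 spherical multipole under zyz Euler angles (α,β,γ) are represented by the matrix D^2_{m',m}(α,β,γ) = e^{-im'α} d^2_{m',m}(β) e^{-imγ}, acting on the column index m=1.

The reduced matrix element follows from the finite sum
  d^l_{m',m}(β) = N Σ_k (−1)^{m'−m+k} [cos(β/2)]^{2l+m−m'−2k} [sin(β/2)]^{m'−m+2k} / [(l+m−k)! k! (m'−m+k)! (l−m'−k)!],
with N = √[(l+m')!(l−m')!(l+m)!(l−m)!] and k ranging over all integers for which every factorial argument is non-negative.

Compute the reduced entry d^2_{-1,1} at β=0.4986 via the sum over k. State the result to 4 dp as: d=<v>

d=0.1678

d^2_{-1,1}(β=0.4986) via the finite sum:
With c≡cos(β/2)=0.969085 and s≡sin(β/2)=0.246726, N=[1·6·6·1]^{1/2}=6.000000
The bounds max(0,m−m')=2 and min(l+m,l−m')=3 give 2 terms
  k=2: (−1)^0·6.0000/(2)·0.9691^2·0.2467^2 = +0.171504
  k=3: (−1)^1·6.0000/(6)·0.9691^0·0.2467^4 = -0.003706
d^2_{-1,1}(0.4986) = +0.171504 -0.003706 = +0.167798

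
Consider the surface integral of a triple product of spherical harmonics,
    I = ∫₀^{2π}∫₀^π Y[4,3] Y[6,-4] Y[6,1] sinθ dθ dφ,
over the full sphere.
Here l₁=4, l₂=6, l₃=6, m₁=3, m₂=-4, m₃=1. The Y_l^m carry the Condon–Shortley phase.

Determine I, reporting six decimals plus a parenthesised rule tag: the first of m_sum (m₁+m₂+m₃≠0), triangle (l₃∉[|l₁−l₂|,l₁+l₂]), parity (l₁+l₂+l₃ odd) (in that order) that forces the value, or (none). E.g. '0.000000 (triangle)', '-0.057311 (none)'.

-0.154578 (none)

m-sum 0 ✓  L=16 even ✓  2≤6≤10 ✓
Π(2lᵢ+1) = 9×13×13 = 1521
triangle coeff Δ(4,6,6) = 1/15315300
Σ_t [0,4]: t=0:+1/829440 t=1:−1/25920 t=2:+1/9216 t=3:−1/25920 t=4:+1/829440 = 7/207360
(3j)²=28/2431 [(4 6 6; 0 0 0)], sign=+1
Σ_t [0,1]: t=0:+1/207360 t=1:−1/725760 = 1/290304
(3j)²=125/7293 [(4 6 6; 3 -4 1)], sign=-1
⇒ 4πI² = 10500/34969
I = (-1)√(10500/34969/(4π)) = -0.15457815
No selection rule forces the value: the integral is nonzero (none).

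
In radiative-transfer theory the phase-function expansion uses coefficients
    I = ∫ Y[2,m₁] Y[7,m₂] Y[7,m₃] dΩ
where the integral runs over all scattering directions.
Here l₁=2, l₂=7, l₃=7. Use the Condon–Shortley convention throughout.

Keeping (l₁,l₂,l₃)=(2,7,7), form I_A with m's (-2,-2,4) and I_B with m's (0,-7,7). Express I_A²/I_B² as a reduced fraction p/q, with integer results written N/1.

3300/8281

Same 2,7,7: normalisation and zero-m 3j drop out of the ratio.
A: Δ: 2! 2! 12! / 17! → 1/185640; sum: t=2:+1/8709120 = 1/8709120; 3j²(2 7 7; -2 -2 4) = Δ·Π!·Σ² = 55/3094  (sign -1)
B: Δ: 2! 2! 12! / 17! → 1/185640; sum: t=0:+1/1916006400 = 1/1916006400; 3j²(2 7 7; 0 -7 7) = Δ·Π!·Σ² = 91/2040  (sign +1)
I_A²/I_B² = (55/3094)/(91/2040) = 3300/8281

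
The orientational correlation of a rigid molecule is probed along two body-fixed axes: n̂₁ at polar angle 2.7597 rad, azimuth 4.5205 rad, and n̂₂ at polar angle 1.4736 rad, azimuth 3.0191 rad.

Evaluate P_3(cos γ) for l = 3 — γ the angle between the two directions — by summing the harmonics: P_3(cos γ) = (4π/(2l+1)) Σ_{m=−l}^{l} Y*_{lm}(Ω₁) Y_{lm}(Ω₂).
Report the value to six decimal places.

0.095833

Summing Y*_{l m}(θ₁,φ₁)·Y_{l m}(θ₂,φ₂) over m ∈ [−3, 3]; prefactor 4π/(2·3+1) = 1.795196:
  term(m=-3) = (-0.001836, -0.008691)   from Y*(Ω₁)=(0.011757, 0.018115), Y(Ω₂)=(-0.383881, -0.147781)
  term(m=-2) = (0.012816, -0.001790)   from Y*(Ω₁)=(0.122135, -0.049318), Y(Ω₂)=(0.095309, 0.023828)
  term(m=-1) = (-0.008462, -0.121736)   from Y*(Ω₁)=(-0.075928, -0.390821), Y(Ω₂)=(0.304212, 0.037451)
  term(m=+0) = (0.048347, 0.000000)   from Y*(Ω₁)=(-0.452106, -0.000000), Y(Ω₂)=(-0.106938, 0.000000)
  term(m=+1) = (-0.008462, 0.121736)   from Y*(Ω₁)=(0.075928, -0.390821), Y(Ω₂)=(-0.304212, 0.037451)
  term(m=+2) = (0.012816, 0.001790)   from Y*(Ω₁)=(0.122135, 0.049318), Y(Ω₂)=(0.095309, -0.023828)
  term(m=+3) = (-0.001836, 0.008691)   from Y*(Ω₁)=(-0.011757, 0.018115), Y(Ω₂)=(0.383881, -0.147781)
Total Σ_m = (0.053383, -0.000000). Multiply by 1.795196: (0.095833, -0.000000). P_3(cos γ) = 0.095833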